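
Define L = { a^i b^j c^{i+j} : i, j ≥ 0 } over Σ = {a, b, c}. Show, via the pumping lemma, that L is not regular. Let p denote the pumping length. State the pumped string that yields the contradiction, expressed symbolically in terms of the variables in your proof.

a^{p+k} b^p c^{2p}

Assume L is regular; let p be its pumping constant.
Take w = a^p b^p c^{2p} ∈ L (with i=j=p, i+j=2p), |w| = 4p ≥ p.
Write w = xyz as guaranteed by the lemma, with |xy| ≤ p and y is nonempty.
The first p characters of w are a's, so xy (and hence y) consists only of a's. Write y = a^k, 1 ≤ k ≤ p.
Consider xy^2z = a^{p+k} b^p c^{2p}. Now the a- and b-counts sum to 2p+k, but the c-count is 2p ≠ 2p+k. So xy^2z ∉ L.
This contradicts the pumping lemma, so L is not regular.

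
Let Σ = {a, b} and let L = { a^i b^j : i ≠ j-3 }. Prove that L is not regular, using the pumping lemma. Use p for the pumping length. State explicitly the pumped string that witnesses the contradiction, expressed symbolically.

Assume L is regular; let p be its pumping constant.
Choose w = a^p b^{p+p!+3}. Since p ≠ (p+p!+3)-3 = p+p!, w ∈ L; and |w| ≥ p.
The pumping lemma gives a decomposition w = xyz where |xy| ≤ p and y is nonempty.
The first p characters of w are a's, so xy (and hence y) consists only of a's. Write y = a^k, 1 ≤ k ≤ p.
Since 1 ≤ k ≤ p, k divides p!; set t = 1 + p!/k. Then xy^t z has p + (p!/k)·k = p + p! copies of a. Now the a-count is p+p! and (b-count)-3 = (p+p!+3)-3 = p+p!, so i ≠ j-3 fails. So xy^t z = a^{p+p!} b^{p+p!+3} ∉ L.
Contradiction. Therefore L is not regular.

a^{p+p!} b^{p+p!+3}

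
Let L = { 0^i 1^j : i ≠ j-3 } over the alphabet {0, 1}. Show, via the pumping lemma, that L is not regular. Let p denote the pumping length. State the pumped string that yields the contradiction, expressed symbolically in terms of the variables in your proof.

Suppose for contradiction that L is regular, and let p be the pumping length.
Choose w = 0^p 1^{p+p!+3}. Since p ≠ (p+p!+3)-3 = p+p!, w ∈ L; and |w| ≥ p.
Write w = xyz as guaranteed by the lemma, with |xy| ≤ p and y is nonempty.
The first p characters of w are 0's, so xy (and hence y) consists only of 0's. Write y = 0^k, 1 ≤ k ≤ p.
Since 1 ≤ k ≤ p, k divides p!; set t = 1 + p!/k. Then xy^t z has p + (p!/k)·k = p + p! copies of 0. Now the 0-count is p+p! and (1-count)-3 = (p+p!+3)-3 = p+p!, so i ≠ j-3 fails. So xy^t z = 0^{p+p!} 1^{p+p!+3} ∉ L.
This is a contradiction; hence L is not regular.

0^{p+p!} 1^{p+p!+3}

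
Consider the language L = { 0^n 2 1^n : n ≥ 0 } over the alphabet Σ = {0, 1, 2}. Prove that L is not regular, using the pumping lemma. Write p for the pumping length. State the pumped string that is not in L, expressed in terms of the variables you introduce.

Assume L is regular; let p be its pumping constant.
Take w = 0^p 2 1^p ∈ L with |w| = 2p+1 ≥ p.
The pumping lemma gives a decomposition w = xyz where |xy| ≤ p and |y| > 0.
The first p characters of w are 0's, so xy (and hence y) consists only of 0's. Write y = 0^k, 1 ≤ k ≤ p.
Pump with i = 2: xy^2z = 0^{p+k} 2 1^p, which would require p+k = p. But k ≥ 1, so xy^2z ∉ L.
Contradiction. Therefore L is not regular.

0^{p+k} 2 1^p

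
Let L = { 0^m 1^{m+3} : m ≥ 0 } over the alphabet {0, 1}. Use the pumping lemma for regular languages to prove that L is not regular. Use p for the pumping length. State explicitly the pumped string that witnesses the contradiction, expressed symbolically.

0^{p+k} 1^{p+3}

Assume L is regular; let p be its pumping constant.
Let w = 0^p 1^{p+3} ∈ L; note |w| = 2p+3 ≥ p.
By the pumping lemma, w = xyz with |xy| ≤ p and |y| ≥ 1.
Because |xy| ≤ p and w begins with p copies of 0, we have y = 0^k with 1 ≤ k ≤ p.
Pump with i = 2: xy^2z = 0^{p+k} 1^{p+3}. For this to lie in L we would need p+3 = (p+k)+3, which forces k = 0. But k ≥ 1, so xy^2z ∉ L.
This contradicts the pumping lemma, so L is not regular.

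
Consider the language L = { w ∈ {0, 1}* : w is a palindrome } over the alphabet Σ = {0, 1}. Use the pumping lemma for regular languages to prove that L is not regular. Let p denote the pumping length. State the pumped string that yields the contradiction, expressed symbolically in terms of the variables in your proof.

0^{p+k} 1 0^p

Assume L is regular. Let p be the pumping length given by the pumping lemma.
Take w = 0^p 1 0^p, a palindrome of length 2p+1 ≥ p.
Write w = xyz as guaranteed by the lemma, with |xy| ≤ p and y is nonempty.
The first p characters of w are 0's, so xy (and hence y) consists only of 0's. Write y = 0^k, 1 ≤ k ≤ p.
Pump with i = 2: xy^2z = 0^{p+k} 1 0^p. Its reverse is 0^p 1 0^{p+k}, which differs from xy^2z since k ≥ 1. So xy^2z is not a palindrome and xy^2z ∉ L.
Contradiction. Therefore L is not regular.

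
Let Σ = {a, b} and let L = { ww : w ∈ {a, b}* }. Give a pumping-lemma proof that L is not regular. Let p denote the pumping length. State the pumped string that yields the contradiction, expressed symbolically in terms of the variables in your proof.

a^{p+k} b^p a^p b^p

Assume L is regular; let p be its pumping constant.
Take w = a^p b^p a^p b^p = uu where u = a^pb^p; then w ∈ L and |w| = 4p ≥ p.
The pumping lemma gives a decomposition w = xyz where |xy| ≤ p and |y| ≥ 1.
The first p characters of w are a's, so xy (and hence y) consists only of a's. Write y = a^k, 1 ≤ k ≤ p.
Pump with i = 2: xy^2z = a^{p+k} b^p a^p b^p, of length 4p+k. Suppose this equals vv. The string starts with a and ends with b, so v does too; thus the boundary between the two copies of v is a b→a transition. There is exactly one such transition, at position 2p+k, so |v| = 2p+k and |vv| = 4p+2k ≠ 4p+k since k ≥ 1. So xy^2z ∉ L.
This is a contradiction; hence L is not regular.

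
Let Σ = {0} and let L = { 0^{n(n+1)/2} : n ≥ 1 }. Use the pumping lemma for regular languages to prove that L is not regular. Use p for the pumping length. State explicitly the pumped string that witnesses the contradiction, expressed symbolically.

Assume L is regular; let p be its pumping constant.
Take w = 0^{p(p+1)/2} ∈ L with |w| = p(p+1)/2 ≥ p.
The pumping lemma gives a decomposition w = xyz where |xy| ≤ p and |y| > 0.
Then y = 0^k for some k with 1 ≤ k ≤ p.
Pump with i = 2: xy^2z = 0^{p(p+1)/2+k}. Since 1 ≤ k ≤ p, p(p+1)/2 < p(p+1)/2+k ≤ p(p+1)/2+p < (p+1)(p+2)/2, so p(p+1)/2+k is strictly between consecutive triangular numbers. So xy^2z ∉ L.
This is a contradiction; hence L is not regular.

0^{p(p+1)/2+k}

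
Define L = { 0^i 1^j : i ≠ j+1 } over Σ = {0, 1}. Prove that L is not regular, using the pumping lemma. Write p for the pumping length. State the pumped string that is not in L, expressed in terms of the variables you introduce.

Suppose for contradiction that L is regular, and let p be the pumping length.
Choose w = 0^p 1^{p+p!-1}. Since p ≠ (p+p!-1)+1 = p+p!, w ∈ L; and |w| ≥ p.
Write w = xyz as guaranteed by the lemma, with |xy| ≤ p and |y| > 0.
Since the first p symbols of w are all 0's and |xy| ≤ p, y lies entirely in the leading 0-block: y = 0^k for some k with 1 ≤ k ≤ p.
Since 1 ≤ k ≤ p, k divides p!; set t = 1 + p!/k. Then xy^t z has p + (p!/k)·k = p + p! copies of 0. Now the 0-count is p+p! and (1-count)+1 = (p+p!-1)+1 = p+p!, so i ≠ j+1 fails. So xy^t z = 0^{p+p!} 1^{p+p!-1} ∉ L.
Contradiction. Therefore L is not regular.

0^{p+p!} 1^{p+p!-1}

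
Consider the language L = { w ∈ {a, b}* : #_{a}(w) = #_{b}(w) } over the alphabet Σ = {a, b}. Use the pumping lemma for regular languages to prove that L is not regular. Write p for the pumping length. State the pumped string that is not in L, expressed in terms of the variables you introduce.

a^{p+k} b^p

Toward a contradiction, assume L is regular with pumping length p.
Choose w = a^p b^p ∈ L with |w| = 2p ≥ p.
Write w = xyz as guaranteed by the lemma, with |xy| ≤ p and y is nonempty.
Because |xy| ≤ p and w begins with p copies of a, we have y = a^k with 1 ≤ k ≤ p.
Pump with i = 2: xy^2z = a^{p+k} b^p has p+k occurrences of a but only p of b. Since k ≥ 1 the counts differ, so xy^2z ∉ L.
Contradiction. Therefore L is not regular.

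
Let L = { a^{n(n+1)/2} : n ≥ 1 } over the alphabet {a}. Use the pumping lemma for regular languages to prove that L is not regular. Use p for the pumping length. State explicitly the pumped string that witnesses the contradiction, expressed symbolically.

Assume L is regular; let p be its pumping constant.
Take w = a^{p(p+1)/2} ∈ L with |w| = p(p+1)/2 ≥ p.
The pumping lemma gives a decomposition w = xyz where |xy| ≤ p and y is nonempty.
Then y = a^k for some k with 1 ≤ k ≤ p.
Pump with i = 2: xy^2z = a^{p(p+1)/2+k}. Since 1 ≤ k ≤ p, p(p+1)/2 < p(p+1)/2+k ≤ p(p+1)/2+p < (p+1)(p+2)/2, so p(p+1)/2+k is strictly between consecutive triangular numbers. So xy^2z ∉ L.
This is a contradiction; hence L is not regular.

a^{p(p+1)/2+k}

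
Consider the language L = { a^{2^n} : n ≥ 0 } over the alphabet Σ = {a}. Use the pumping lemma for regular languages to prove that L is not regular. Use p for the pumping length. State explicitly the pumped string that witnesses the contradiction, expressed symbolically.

a^{2^p+k}

Assume L is regular; let p be its pumping constant.
Take w = a^{2^p} ∈ L with |w| = 2^p ≥ p.
The pumping lemma gives a decomposition w = xyz where |xy| ≤ p and |y| ≥ 1.
Then y = a^k for some k with 1 ≤ k ≤ p.
Pump with i = 2: xy^2z = a^{2^p+k}. Since 1 ≤ k ≤ p < 2^p, we have 2^p < 2^p+k < 2^{p+1}, so 2^p+k is not a power of 2. So xy^2z ∉ L.
This contradicts the pumping lemma, so L is not regular.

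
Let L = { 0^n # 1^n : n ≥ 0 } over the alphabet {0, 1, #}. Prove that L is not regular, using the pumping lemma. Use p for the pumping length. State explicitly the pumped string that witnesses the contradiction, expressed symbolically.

0^{p+k} # 1^p

Assume L is regular; let p be its pumping constant.
Take w = 0^p # 1^p ∈ L with |w| = 2p+1 ≥ p.
The pumping lemma gives a decomposition w = xyz where |xy| ≤ p and |y| > 0.
The first p characters of w are 0's, so xy (and hence y) consists only of 0's. Write y = 0^k, 1 ≤ k ≤ p.
Pump with i = 2: xy^2z = 0^{p+k} # 1^p, which would require p+k = p. But k ≥ 1, so xy^2z ∉ L.
This is a contradiction; hence L is not regular.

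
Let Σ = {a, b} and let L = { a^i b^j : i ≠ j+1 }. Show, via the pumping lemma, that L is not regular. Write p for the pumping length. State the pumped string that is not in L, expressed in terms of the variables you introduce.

a^{p+p!} b^{p+p!-1}

Suppose for contradiction that L is regular, and let p be the pumping length.
Choose w = a^p b^{p+p!-1}. Since p ≠ (p+p!-1)+1 = p+p!, w ∈ L; and |w| ≥ p.
The pumping lemma gives a decomposition w = xyz where |xy| ≤ p and |y| > 0.
The first p characters of w are a's, so xy (and hence y) consists only of a's. Write y = a^k, 1 ≤ k ≤ p.
Since 1 ≤ k ≤ p, k divides p!; set t = 1 + p!/k. Then xy^t z has p + (p!/k)·k = p + p! copies of a. Now the a-count is p+p! and (b-count)+1 = (p+p!-1)+1 = p+p!, so i ≠ j+1 fails. So xy^t z = a^{p+p!} b^{p+p!-1} ∉ L.
This is a contradiction; hence L is not regular.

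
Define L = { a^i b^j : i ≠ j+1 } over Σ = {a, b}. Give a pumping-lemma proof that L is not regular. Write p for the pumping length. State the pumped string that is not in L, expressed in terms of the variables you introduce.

a^{p+p!} b^{p+p!-1}

Assume L is regular. Let p be the pumping length given by the pumping lemma.
Choose w = a^p b^{p+p!-1}. Since p ≠ (p+p!-1)+1 = p+p!, w ∈ L; and |w| ≥ p.
The pumping lemma gives a decomposition w = xyz where |xy| ≤ p and |y| ≥ 1.
Since the first p symbols of w are all a's and |xy| ≤ p, y lies entirely in the leading a-block: y = a^k for some k with 1 ≤ k ≤ p.
Since 1 ≤ k ≤ p, k divides p!; set t = 1 + p!/k. Then xy^t z has p + (p!/k)·k = p + p! copies of a. Now the a-count is p+p! and (b-count)+1 = (p+p!-1)+1 = p+p!, so i ≠ j+1 fails. So xy^t z = a^{p+p!} b^{p+p!-1} ∉ L.
Contradiction. Therefore L is not regular.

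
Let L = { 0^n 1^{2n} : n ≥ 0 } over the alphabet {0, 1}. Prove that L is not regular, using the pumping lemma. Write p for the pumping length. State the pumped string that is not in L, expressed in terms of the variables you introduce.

0^{p+k} 1^{2p}

Assume L is regular. Let p be the pumping length given by the pumping lemma.
Choose w = 0^p 1^{2p}, which is in L with |w| = 3p ≥ p.
By the pumping lemma, w = xyz with |xy| ≤ p and |y| ≥ 1.
Since the first p symbols of w are all 0's and |xy| ≤ p, y lies entirely in the leading 0-block: y = 0^k for some k with 1 ≤ k ≤ p.
Pump with i = 2: xy^2z = 0^{p+k} 1^{2p}. For this to lie in L we would need 2p = 2(p+k), which forces k = 0. But k ≥ 1, so xy^2z ∉ L.
This is a contradiction; hence L is not regular.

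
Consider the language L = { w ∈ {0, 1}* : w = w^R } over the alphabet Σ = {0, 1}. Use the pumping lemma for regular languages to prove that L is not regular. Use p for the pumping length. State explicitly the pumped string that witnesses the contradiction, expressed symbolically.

0^{p+k} 1 0^p

Suppose for contradiction that L is regular, and let p be the pumping length.
Take w = 0^p 1 0^p, a palindrome of length 2p+1 ≥ p.
The pumping lemma gives a decomposition w = xyz where |xy| ≤ p and |y| ≥ 1.
Because |xy| ≤ p and w begins with p copies of 0, we have y = 0^k with 1 ≤ k ≤ p.
Pump with i = 2: xy^2z = 0^{p+k} 1 0^p. Its reverse is 0^p 1 0^{p+k}, which differs from xy^2z since k ≥ 1. So xy^2z is not a palindrome and xy^2z ∉ L.
Contradiction. Therefore L is not regular.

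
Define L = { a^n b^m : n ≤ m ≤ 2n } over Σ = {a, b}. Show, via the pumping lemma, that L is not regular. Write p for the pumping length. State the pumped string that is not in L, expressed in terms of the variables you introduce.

a^{p+k} b^p

Toward a contradiction, assume L is regular with pumping length p.
Take w = a^p b^p ∈ L (since p ≤ p ≤ 2p), with |w| = 2p ≥ p.
Write w = xyz as guaranteed by the lemma, with |xy| ≤ p and |y| > 0.
Since the first p symbols of w are all a's and |xy| ≤ p, y lies entirely in the leading a-block: y = a^k for some k with 1 ≤ k ≤ p.
Pump with i = 2: xy^2z = a^{p+k} b^p. Now n = p+k > p = m, so the condition n ≤ m fails. Thus xy^2z ∉ L.
Contradiction. Therefore L is not regular.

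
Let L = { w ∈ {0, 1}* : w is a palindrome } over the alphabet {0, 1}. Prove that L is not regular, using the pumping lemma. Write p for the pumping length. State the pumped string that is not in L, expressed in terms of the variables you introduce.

0^{p+k} 1 0^p

Assume L is regular; let p be its pumping constant.
Take w = 0^p 1 0^p, a palindrome of length 2p+1 ≥ p.
Write w = xyz as guaranteed by the lemma, with |xy| ≤ p and y is nonempty.
The first p characters of w are 0's, so xy (and hence y) consists only of 0's. Write y = 0^k, 1 ≤ k ≤ p.
Pump with i = 2: xy^2z = 0^{p+k} 1 0^p. Its reverse is 0^p 1 0^{p+k}, which differs from xy^2z since k ≥ 1. So xy^2z is not a palindrome and xy^2z ∉ L.
This is a contradiction; hence L is not regular.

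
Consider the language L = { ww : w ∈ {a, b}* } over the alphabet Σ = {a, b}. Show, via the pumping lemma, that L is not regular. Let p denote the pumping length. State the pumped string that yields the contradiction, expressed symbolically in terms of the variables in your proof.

Suppose for contradiction that L is regular, and let p be the pumping length.
Take w = a^p b^p a^p b^p = uu where u = a^pb^p; then w ∈ L and |w| = 4p ≥ p.
The pumping lemma gives a decomposition w = xyz where |xy| ≤ p and y is nonempty.
Since the first p symbols of w are all a's and |xy| ≤ p, y lies entirely in the leading a-block: y = a^k for some k with 1 ≤ k ≤ p.
Pump with i = 2: xy^2z = a^{p+k} b^p a^p b^p, of length 4p+k. Suppose this equals vv. The string starts with a and ends with b, so v does too; thus the boundary between the two copies of v is a b→a transition. There is exactly one such transition, at position 2p+k, so |v| = 2p+k and |vv| = 4p+2k ≠ 4p+k since k ≥ 1. So xy^2z ∉ L.
This contradicts the pumping lemma, so L is not regular.

a^{p+k} b^p a^p b^p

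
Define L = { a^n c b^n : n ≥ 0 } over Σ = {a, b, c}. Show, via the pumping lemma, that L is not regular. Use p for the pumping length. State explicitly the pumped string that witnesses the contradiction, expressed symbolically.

a^{p+k} c b^p

Suppose for contradiction that L is regular, and let p be the pumping length.
Take w = a^p c b^p ∈ L with |w| = 2p+1 ≥ p.
Write w = xyz as guaranteed by the lemma, with |xy| ≤ p and y is nonempty.
The first p characters of w are a's, so xy (and hence y) consists only of a's. Write y = a^k, 1 ≤ k ≤ p.
Pump with i = 2: xy^2z = a^{p+k} c b^p, which would require p+k = p. But k ≥ 1, so xy^2z ∉ L.
This contradicts the pumping lemma, so L is not regular.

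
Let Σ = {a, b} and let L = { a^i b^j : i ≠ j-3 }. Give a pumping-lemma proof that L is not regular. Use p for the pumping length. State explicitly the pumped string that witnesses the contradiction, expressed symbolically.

a^{p+p!} b^{p+p!+3}

Assume L is regular; let p be its pumping constant.
Choose w = a^p b^{p+p!+3}. Since p ≠ (p+p!+3)-3 = p+p!, w ∈ L; and |w| ≥ p.
By the pumping lemma, w = xyz with |xy| ≤ p and y is nonempty.
Because |xy| ≤ p and w begins with p copies of a, we have y = a^k with 1 ≤ k ≤ p.
Since 1 ≤ k ≤ p, k divides p!; set t = 1 + p!/k. Then xy^t z has p + (p!/k)·k = p + p! copies of a. Now the a-count is p+p! and (b-count)-3 = (p+p!+3)-3 = p+p!, so i ≠ j-3 fails. So xy^t z = a^{p+p!} b^{p+p!+3} ∉ L.
This contradicts the pumping lemma, so L is not regular.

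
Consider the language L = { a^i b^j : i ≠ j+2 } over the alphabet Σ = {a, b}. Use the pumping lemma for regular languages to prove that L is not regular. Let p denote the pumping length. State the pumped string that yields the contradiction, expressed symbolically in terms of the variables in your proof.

Assume L is regular. Let p be the pumping length given by the pumping lemma.
Choose w = a^p b^{p+p!-2}. Since p ≠ (p+p!-2)+2 = p+p!, w ∈ L; and |w| ≥ p.
Write w = xyz as guaranteed by the lemma, with |xy| ≤ p and |y| ≥ 1.
Because |xy| ≤ p and w begins with p copies of a, we have y = a^k with 1 ≤ k ≤ p.
Since 1 ≤ k ≤ p, k divides p!; set t = 1 + p!/k. Then xy^t z has p + (p!/k)·k = p + p! copies of a. Now the a-count is p+p! and (b-count)+2 = (p+p!-2)+2 = p+p!, so i ≠ j+2 fails. So xy^t z = a^{p+p!} b^{p+p!-2} ∉ L.
This contradicts the pumping lemma, so L is not regular.

a^{p+p!} b^{p+p!-2}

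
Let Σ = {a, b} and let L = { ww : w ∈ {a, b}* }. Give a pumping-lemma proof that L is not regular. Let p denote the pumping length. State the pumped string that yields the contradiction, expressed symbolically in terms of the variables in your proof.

a^{p+k} b^p a^p b^p

Assume L is regular. Let p be the pumping length given by the pumping lemma.
Take w = a^p b^p a^p b^p = uu where u = a^pb^p; then w ∈ L and |w| = 4p ≥ p.
By the pumping lemma, w = xyz with |xy| ≤ p and y is nonempty.
Because |xy| ≤ p and w begins with p copies of a, we have y = a^k with 1 ≤ k ≤ p.
Pump with i = 2: xy^2z = a^{p+k} b^p a^p b^p, of length 4p+k. Suppose this equals vv. The string starts with a and ends with b, so v does too; thus the boundary between the two copies of v is a b→a transition. There is exactly one such transition, at position 2p+k, so |v| = 2p+k and |vv| = 4p+2k ≠ 4p+k since k ≥ 1. So xy^2z ∉ L.
Contradiction. Therefore L is not regular.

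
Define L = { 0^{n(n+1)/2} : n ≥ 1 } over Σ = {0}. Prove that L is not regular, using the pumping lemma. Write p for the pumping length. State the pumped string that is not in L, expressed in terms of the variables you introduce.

Assume L is regular. Let p be the pumping length given by the pumping lemma.
Take w = 0^{p(p+1)/2} ∈ L with |w| = p(p+1)/2 ≥ p.
The pumping lemma gives a decomposition w = xyz where |xy| ≤ p and |y| ≥ 1.
Then y = 0^k for some k with 1 ≤ k ≤ p.
Pump with i = 2: xy^2z = 0^{p(p+1)/2+k}. Since 1 ≤ k ≤ p, p(p+1)/2 < p(p+1)/2+k ≤ p(p+1)/2+p < (p+1)(p+2)/2, so p(p+1)/2+k is strictly between consecutive triangular numbers. So xy^2z ∉ L.
This contradicts the pumping lemma, so L is not regular.

0^{p(p+1)/2+k}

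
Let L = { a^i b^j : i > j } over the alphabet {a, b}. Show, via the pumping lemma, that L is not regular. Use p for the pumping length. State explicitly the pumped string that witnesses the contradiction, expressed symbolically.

a^{p+1-k} b^p

Toward a contradiction, assume L is regular with pumping length p.
Choose w = a^{p+1} b^p ∈ L, with |w| = 2p+1 ≥ p.
The pumping lemma gives a decomposition w = xyz where |xy| ≤ p and |y| ≥ 1.
Since the first p symbols of w are all a's and |xy| ≤ p, y lies entirely in the leading a-block: y = a^k for some k with 1 ≤ k ≤ p.
Consider xy^0z = xz = a^{p+1-k} b^p. Since k ≥ 1, the a-count p+1-k is at most p, so i > j fails; thus xz ∉ L.
This is a contradiction; hence L is not regular.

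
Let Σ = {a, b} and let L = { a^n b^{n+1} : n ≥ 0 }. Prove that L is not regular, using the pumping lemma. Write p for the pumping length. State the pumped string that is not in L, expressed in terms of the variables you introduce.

a^{p+k} b^{p+1}

Toward a contradiction, assume L is regular with pumping length p.
Let w = a^p b^{p+1} ∈ L; note |w| = 2p+1 ≥ p.
By the pumping lemma, w = xyz with |xy| ≤ p and |y| > 0.
The first p characters of w are a's, so xy (and hence y) consists only of a's. Write y = a^k, 1 ≤ k ≤ p.
Pump with i = 2: xy^2z = a^{p+k} b^{p+1}. For this to lie in L we would need p+1 = (p+k)+1, which forces k = 0. But k ≥ 1, so xy^2z ∉ L.
This contradicts the pumping lemma, so L is not regular.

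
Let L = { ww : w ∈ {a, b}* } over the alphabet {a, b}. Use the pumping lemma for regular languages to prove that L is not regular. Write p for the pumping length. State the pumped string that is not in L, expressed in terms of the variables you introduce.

Suppose for contradiction that L is regular, and let p be the pumping length.
Take w = a^p b^p a^p b^p = uu where u = a^pb^p; then w ∈ L and |w| = 4p ≥ p.
The pumping lemma gives a decomposition w = xyz where |xy| ≤ p and |y| > 0.
The first p characters of w are a's, so xy (and hence y) consists only of a's. Write y = a^k, 1 ≤ k ≤ p.
Pump with i = 2: xy^2z = a^{p+k} b^p a^p b^p, of length 4p+k. Suppose this equals vv. The string starts with a and ends with b, so v does too; thus the boundary between the two copies of v is a b→a transition. There is exactly one such transition, at position 2p+k, so |v| = 2p+k and |vv| = 4p+2k ≠ 4p+k since k ≥ 1. So xy^2z ∉ L.
Contradiction. Therefore L is not regular.

a^{p+k} b^p a^p b^p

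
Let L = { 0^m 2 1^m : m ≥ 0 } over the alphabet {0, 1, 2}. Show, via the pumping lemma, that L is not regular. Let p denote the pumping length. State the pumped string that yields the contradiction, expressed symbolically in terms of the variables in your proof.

0^{p+k} 2 1^p

Assume L is regular; let p be its pumping constant.
Take w = 0^p 2 1^p ∈ L with |w| = 2p+1 ≥ p.
The pumping lemma gives a decomposition w = xyz where |xy| ≤ p and y is nonempty.
The first p characters of w are 0's, so xy (and hence y) consists only of 0's. Write y = 0^k, 1 ≤ k ≤ p.
Pump with i = 2: xy^2z = 0^{p+k} 2 1^p, which would require p+k = p. But k ≥ 1, so xy^2z ∉ L.
This contradicts the pumping lemma, so L is not regular.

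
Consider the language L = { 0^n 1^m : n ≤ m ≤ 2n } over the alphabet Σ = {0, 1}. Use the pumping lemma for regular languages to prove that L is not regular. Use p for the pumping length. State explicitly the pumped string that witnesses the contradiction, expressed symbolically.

Toward a contradiction, assume L is regular with pumping length p.
Take w = 0^p 1^p ∈ L (since p ≤ p ≤ 2p), with |w| = 2p ≥ p.
Write w = xyz as guaranteed by the lemma, with |xy| ≤ p and |y| > 0.
Because |xy| ≤ p and w begins with p copies of 0, we have y = 0^k with 1 ≤ k ≤ p.
Pump with i = 2: xy^2z = 0^{p+k} 1^p. Now n = p+k > p = m, so the condition n ≤ m fails. Thus xy^2z ∉ L.
This contradicts the pumping lemma, so L is not regular.

0^{p+k} 1^p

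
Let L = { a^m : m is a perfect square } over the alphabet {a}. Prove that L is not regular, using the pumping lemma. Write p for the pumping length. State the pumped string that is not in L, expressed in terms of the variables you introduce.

Assume L is regular; let p be its pumping constant.
Take w = a^{p²} ∈ L with |w| = p² ≥ p.
Write w = xyz as guaranteed by the lemma, with |xy| ≤ p and y is nonempty.
Then y = a^k for some k with 1 ≤ k ≤ p.
Pump with i = 2: xy^2z = a^{p²+k}. Since 1 ≤ k ≤ p, p² < p²+k ≤ p²+p < (p+1)², so p²+k lies strictly between consecutive squares and is not a perfect square. So xy^2z ∉ L.
Contradiction. Therefore L is not regular.

a^{p²+k}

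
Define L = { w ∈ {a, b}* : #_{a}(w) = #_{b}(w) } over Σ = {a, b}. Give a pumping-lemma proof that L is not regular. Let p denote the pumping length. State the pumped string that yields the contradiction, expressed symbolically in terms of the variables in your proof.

Suppose for contradiction that L is regular, and let p be the pumping length.
Choose w = a^p b^p ∈ L with |w| = 2p ≥ p.
By the pumping lemma, w = xyz with |xy| ≤ p and |y| > 0.
Because |xy| ≤ p and w begins with p copies of a, we have y = a^k with 1 ≤ k ≤ p.
Pump with i = 2: xy^2z = a^{p+k} b^p has p+k occurrences of a but only p of b. Since k ≥ 1 the counts differ, so xy^2z ∉ L.
This contradicts the pumping lemma, so L is not regular.

a^{p+k} b^p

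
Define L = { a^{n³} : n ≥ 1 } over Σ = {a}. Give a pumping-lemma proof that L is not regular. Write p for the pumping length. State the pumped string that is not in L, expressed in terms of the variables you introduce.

a^{p³+k}

Toward a contradiction, assume L is regular with pumping length p.
Take w = a^{p³} ∈ L with |w| = p³ ≥ p.
The pumping lemma gives a decomposition w = xyz where |xy| ≤ p and |y| ≥ 1.
Then y = a^k for some k with 1 ≤ k ≤ p.
Pump with i = 2: xy^2z = a^{p³+k}. Since 1 ≤ k ≤ p, p³ < p³+k ≤ p³+p < p³+3p²+3p+1 = (p+1)³, so p³+k is not a perfect cube. So xy^2z ∉ L.
Contradiction. Therefore L is not regular.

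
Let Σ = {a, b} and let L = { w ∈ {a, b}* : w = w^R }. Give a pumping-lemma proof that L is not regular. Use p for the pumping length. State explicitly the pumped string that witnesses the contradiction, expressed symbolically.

Toward a contradiction, assume L is regular with pumping length p.
Take w = a^p b a^p, a palindrome of length 2p+1 ≥ p.
Write w = xyz as guaranteed by the lemma, with |xy| ≤ p and y is nonempty.
Because |xy| ≤ p and w begins with p copies of a, we have y = a^k with 1 ≤ k ≤ p.
Pump with i = 2: xy^2z = a^{p+k} b a^p. Its reverse is a^p b a^{p+k}, which differs from xy^2z since k ≥ 1. So xy^2z is not a palindrome and xy^2z ∉ L.
This contradicts the pumping lemma, so L is not regular.

a^{p+k} b a^p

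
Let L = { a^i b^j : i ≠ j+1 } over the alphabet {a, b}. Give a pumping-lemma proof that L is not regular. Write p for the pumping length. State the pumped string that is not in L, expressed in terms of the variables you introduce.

a^{p+p!} b^{p+p!-1}

Assume L is regular. Let p be the pumping length given by the pumping lemma.
Choose w = a^p b^{p+p!-1}. Since p ≠ (p+p!-1)+1 = p+p!, w ∈ L; and |w| ≥ p.
By the pumping lemma, w = xyz with |xy| ≤ p and y is nonempty.
The first p characters of w are a's, so xy (and hence y) consists only of a's. Write y = a^k, 1 ≤ k ≤ p.
Since 1 ≤ k ≤ p, k divides p!; set t = 1 + p!/k. Then xy^t z has p + (p!/k)·k = p + p! copies of a. Now the a-count is p+p! and (b-count)+1 = (p+p!-1)+1 = p+p!, so i ≠ j+1 fails. So xy^t z = a^{p+p!} b^{p+p!-1} ∉ L.
Contradiction. Therefore L is not regular.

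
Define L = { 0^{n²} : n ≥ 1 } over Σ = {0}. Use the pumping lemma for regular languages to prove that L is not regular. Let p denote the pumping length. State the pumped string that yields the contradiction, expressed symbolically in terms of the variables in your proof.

0^{p²+k}

Toward a contradiction, assume L is regular with pumping length p.
Take w = 0^{p²} ∈ L with |w| = p² ≥ p.
By the pumping lemma, w = xyz with |xy| ≤ p and |y| > 0.
Then y = 0^k for some k with 1 ≤ k ≤ p.
Pump with i = 2: xy^2z = 0^{p²+k}. Since 1 ≤ k ≤ p, p² < p²+k ≤ p²+p < (p+1)², so p²+k lies strictly between consecutive squares and is not a perfect square. So xy^2z ∉ L.
This contradicts the pumping lemma, so L is not regular.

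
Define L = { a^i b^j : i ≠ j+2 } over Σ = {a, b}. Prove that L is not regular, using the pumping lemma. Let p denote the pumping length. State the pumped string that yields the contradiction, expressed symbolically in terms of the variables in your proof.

Suppose for contradiction that L is regular, and let p be the pumping length.
Choose w = a^p b^{p+p!-2}. Since p ≠ (p+p!-2)+2 = p+p!, w ∈ L; and |w| ≥ p.
By the pumping lemma, w = xyz with |xy| ≤ p and |y| ≥ 1.
The first p characters of w are a's, so xy (and hence y) consists only of a's. Write y = a^k, 1 ≤ k ≤ p.
Since 1 ≤ k ≤ p, k divides p!; set t = 1 + p!/k. Then xy^t z has p + (p!/k)·k = p + p! copies of a. Now the a-count is p+p! and (b-count)+2 = (p+p!-2)+2 = p+p!, so i ≠ j+2 fails. So xy^t z = a^{p+p!} b^{p+p!-2} ∉ L.
This contradicts the pumping lemma, so L is not regular.

a^{p+p!} b^{p+p!-2}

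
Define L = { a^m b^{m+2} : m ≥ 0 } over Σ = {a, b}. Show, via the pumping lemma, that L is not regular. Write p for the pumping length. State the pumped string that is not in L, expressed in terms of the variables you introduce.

a^{p+k} b^{p+2}

Toward a contradiction, assume L is regular with pumping length p.
Take w = a^p b^{p+2}. Then w ∈ L and |w| = 2p+2 ≥ p.
By the pumping lemma, w = xyz with |xy| ≤ p and |y| > 0.
Because |xy| ≤ p and w begins with p copies of a, we have y = a^k with 1 ≤ k ≤ p.
Pump with i = 2: xy^2z = a^{p+k} b^{p+2}. For this to lie in L we would need p+2 = (p+k)+2, which forces k = 0. But k ≥ 1, so xy^2z ∉ L.
Contradiction. Therefore L is not regular.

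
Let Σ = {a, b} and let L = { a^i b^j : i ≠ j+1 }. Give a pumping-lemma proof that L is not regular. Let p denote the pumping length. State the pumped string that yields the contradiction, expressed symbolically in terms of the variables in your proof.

Suppose for contradiction that L is regular, and let p be the pumping length.
Choose w = a^p b^{p+p!-1}. Since p ≠ (p+p!-1)+1 = p+p!, w ∈ L; and |w| ≥ p.
The pumping lemma gives a decomposition w = xyz where |xy| ≤ p and |y| ≥ 1.
The first p characters of w are a's, so xy (and hence y) consists only of a's. Write y = a^k, 1 ≤ k ≤ p.
Since 1 ≤ k ≤ p, k divides p!; set t = 1 + p!/k. Then xy^t z has p + (p!/k)·k = p + p! copies of a. Now the a-count is p+p! and (b-count)+1 = (p+p!-1)+1 = p+p!, so i ≠ j+1 fails. So xy^t z = a^{p+p!} b^{p+p!-1} ∉ L.
This contradicts the pumping lemma, so L is not regular.

a^{p+p!} b^{p+p!-1}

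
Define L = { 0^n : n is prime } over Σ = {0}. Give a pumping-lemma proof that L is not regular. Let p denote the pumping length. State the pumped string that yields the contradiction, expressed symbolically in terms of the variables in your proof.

0^{q(1+k)}

Assume L is regular; let p be its pumping constant.
Let q be a prime with q ≥ p+2 (infinitely many primes exist), and take w = 0^q ∈ L with |w| = q ≥ p.
The pumping lemma gives a decomposition w = xyz where |xy| ≤ p and |y| > 0.
Then y = 0^k for some k with 1 ≤ k ≤ p.
Since 1 ≤ k ≤ p, |xz| = q-k. Pump with i = q+1: |xy^{q+1}z| = (q-k)+(q+1)k = q+qk = q(1+k), which is composite (both factors ≥ 2). So xy^{q+1}z = 0^{q(1+k)} ∉ L.
This contradicts the pumping lemma, so L is not regular.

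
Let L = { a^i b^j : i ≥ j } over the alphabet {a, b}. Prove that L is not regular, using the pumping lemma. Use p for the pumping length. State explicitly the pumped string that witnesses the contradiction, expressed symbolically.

Assume L is regular; let p be its pumping constant.
Choose w = a^p b^p ∈ L, with |w| = 2p ≥ p.
Write w = xyz as guaranteed by the lemma, with |xy| ≤ p and y is nonempty.
The first p characters of w are a's, so xy (and hence y) consists only of a's. Write y = a^k, 1 ≤ k ≤ p.
Consider xy^0z = xz = a^{p-k} b^p. Since k ≥ 1, the a-count p-k is less than p, so i ≥ j fails; thus xz ∉ L.
This contradicts the pumping lemma, so L is not regular.

a^{p-k} b^p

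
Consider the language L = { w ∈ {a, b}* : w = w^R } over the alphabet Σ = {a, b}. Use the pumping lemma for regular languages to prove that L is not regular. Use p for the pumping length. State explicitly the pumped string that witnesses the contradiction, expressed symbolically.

a^{p+k} b a^p

Assume L is regular; let p be its pumping constant.
Take w = a^p b a^p, a palindrome of length 2p+1 ≥ p.
The pumping lemma gives a decomposition w = xyz where |xy| ≤ p and y is nonempty.
Since the first p symbols of w are all a's and |xy| ≤ p, y lies entirely in the leading a-block: y = a^k for some k with 1 ≤ k ≤ p.
Pump with i = 2: xy^2z = a^{p+k} b a^p. Its reverse is a^p b a^{p+k}, which differs from xy^2z since k ≥ 1. So xy^2z is not a palindrome and xy^2z ∉ L.
Contradiction. Therefore L is not regular.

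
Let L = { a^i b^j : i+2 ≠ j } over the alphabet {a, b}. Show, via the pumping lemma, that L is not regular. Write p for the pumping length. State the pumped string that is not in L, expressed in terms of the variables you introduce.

a^{p+p!} b^{p+p!+2}

Assume L is regular. Let p be the pumping length given by the pumping lemma.
Choose w = a^p b^{p+p!+2}. Since p ≠ (p+p!+2)-2 = p+p!, w ∈ L; and |w| ≥ p.
Write w = xyz as guaranteed by the lemma, with |xy| ≤ p and |y| > 0.
Since the first p symbols of w are all a's and |xy| ≤ p, y lies entirely in the leading a-block: y = a^k for some k with 1 ≤ k ≤ p.
Since 1 ≤ k ≤ p, k divides p!; set t = 1 + p!/k. Then xy^t z has p + (p!/k)·k = p + p! copies of a. Now the a-count is p+p! and (b-count)-2 = (p+p!+2)-2 = p+p!, so i+2 ≠ j fails. So xy^t z = a^{p+p!} b^{p+p!+2} ∉ L.
This is a contradiction; hence L is not regular.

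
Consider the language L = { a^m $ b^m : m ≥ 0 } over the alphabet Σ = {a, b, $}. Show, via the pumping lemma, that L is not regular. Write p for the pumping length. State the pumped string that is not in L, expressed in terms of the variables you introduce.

Assume L is regular. Let p be the pumping length given by the pumping lemma.
Take w = a^p $ b^p ∈ L with |w| = 2p+1 ≥ p.
Write w = xyz as guaranteed by the lemma, with |xy| ≤ p and y is nonempty.
The first p characters of w are a's, so xy (and hence y) consists only of a's. Write y = a^k, 1 ≤ k ≤ p.
Pump with i = 2: xy^2z = a^{p+k} $ b^p, which would require p+k = p. But k ≥ 1, so xy^2z ∉ L.
This contradicts the pumping lemma, so L is not regular.

a^{p+k} $ b^p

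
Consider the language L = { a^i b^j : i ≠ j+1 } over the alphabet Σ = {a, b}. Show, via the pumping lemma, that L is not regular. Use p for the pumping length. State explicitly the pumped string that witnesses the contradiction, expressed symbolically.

a^{p+p!} b^{p+p!-1}

Suppose for contradiction that L is regular, and let p be the pumping length.
Choose w = a^p b^{p+p!-1}. Since p ≠ (p+p!-1)+1 = p+p!, w ∈ L; and |w| ≥ p.
Write w = xyz as guaranteed by the lemma, with |xy| ≤ p and |y| > 0.
Since the first p symbols of w are all a's and |xy| ≤ p, y lies entirely in the leading a-block: y = a^k for some k with 1 ≤ k ≤ p.
Since 1 ≤ k ≤ p, k divides p!; set t = 1 + p!/k. Then xy^t z has p + (p!/k)·k = p + p! copies of a. Now the a-count is p+p! and (b-count)+1 = (p+p!-1)+1 = p+p!, so i ≠ j+1 fails. So xy^t z = a^{p+p!} b^{p+p!-1} ∉ L.
This is a contradiction; hence L is not regular.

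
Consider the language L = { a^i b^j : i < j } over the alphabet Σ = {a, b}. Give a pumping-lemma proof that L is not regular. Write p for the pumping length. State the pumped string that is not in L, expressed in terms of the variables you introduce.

a^{p+k} b^{p+1}

Assume L is regular. Let p be the pumping length given by the pumping lemma.
Choose w = a^p b^{p+1} ∈ L, with |w| = 2p+1 ≥ p.
Write w = xyz as guaranteed by the lemma, with |xy| ≤ p and |y| > 0.
Since the first p symbols of w are all a's and |xy| ≤ p, y lies entirely in the leading a-block: y = a^k for some k with 1 ≤ k ≤ p.
Consider xy^2z = a^{p+k} b^{p+1}. Since k ≥ 1, the a-count p+k is at least p+1, so i < j fails; thus xy^2z ∉ L.
Contradiction. Therefore L is not regular.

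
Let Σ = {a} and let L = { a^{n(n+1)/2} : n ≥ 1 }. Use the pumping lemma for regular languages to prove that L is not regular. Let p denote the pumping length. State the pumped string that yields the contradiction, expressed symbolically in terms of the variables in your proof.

a^{p(p+1)/2+k}

Assume L is regular. Let p be the pumping length given by the pumping lemma.
Take w = a^{p(p+1)/2} ∈ L with |w| = p(p+1)/2 ≥ p.
The pumping lemma gives a decomposition w = xyz where |xy| ≤ p and |y| ≥ 1.
Then y = a^k for some k with 1 ≤ k ≤ p.
Pump with i = 2: xy^2z = a^{p(p+1)/2+k}. Since 1 ≤ k ≤ p, p(p+1)/2 < p(p+1)/2+k ≤ p(p+1)/2+p < (p+1)(p+2)/2, so p(p+1)/2+k is strictly between consecutive triangular numbers. So xy^2z ∉ L.
Contradiction. Therefore L is not regular.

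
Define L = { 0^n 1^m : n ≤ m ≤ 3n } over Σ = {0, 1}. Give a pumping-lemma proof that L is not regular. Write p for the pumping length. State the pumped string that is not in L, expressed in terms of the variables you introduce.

Assume L is regular. Let p be the pumping length given by the pumping lemma.
Take w = 0^p 1^p ∈ L (since p ≤ p ≤ 3p), with |w| = 2p ≥ p.
Write w = xyz as guaranteed by the lemma, with |xy| ≤ p and |y| ≥ 1.
Because |xy| ≤ p and w begins with p copies of 0, we have y = 0^k with 1 ≤ k ≤ p.
Pump with i = 2: xy^2z = 0^{p+k} 1^p. Now n = p+k > p = m, so the condition n ≤ m fails. Thus xy^2z ∉ L.
This is a contradiction; hence L is not regular.

0^{p+k} 1^p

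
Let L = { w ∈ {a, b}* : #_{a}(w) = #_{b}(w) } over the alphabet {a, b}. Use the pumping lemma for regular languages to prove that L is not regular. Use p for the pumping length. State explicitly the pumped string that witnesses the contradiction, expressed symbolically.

a^{p+k} b^p

Suppose for contradiction that L is regular, and let p be the pumping length.
Choose w = a^p b^p ∈ L with |w| = 2p ≥ p.
Write w = xyz as guaranteed by the lemma, with |xy| ≤ p and |y| ≥ 1.
The first p characters of w are a's, so xy (and hence y) consists only of a's. Write y = a^k, 1 ≤ k ≤ p.
Pump with i = 2: xy^2z = a^{p+k} b^p has p+k occurrences of a but only p of b. Since k ≥ 1 the counts differ, so xy^2z ∉ L.
This is a contradiction; hence L is not regular.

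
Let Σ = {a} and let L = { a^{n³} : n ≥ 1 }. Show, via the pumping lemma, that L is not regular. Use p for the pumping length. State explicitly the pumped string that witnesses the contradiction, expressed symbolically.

Assume L is regular; let p be its pumping constant.
Take w = a^{p³} ∈ L with |w| = p³ ≥ p.
The pumping lemma gives a decomposition w = xyz where |xy| ≤ p and |y| ≥ 1.
Then y = a^k for some k with 1 ≤ k ≤ p.
Pump with i = 2: xy^2z = a^{p³+k}. Since 1 ≤ k ≤ p, p³ < p³+k ≤ p³+p < p³+3p²+3p+1 = (p+1)³, so p³+k is not a perfect cube. So xy^2z ∉ L.
This is a contradiction; hence L is not regular.

a^{p³+k}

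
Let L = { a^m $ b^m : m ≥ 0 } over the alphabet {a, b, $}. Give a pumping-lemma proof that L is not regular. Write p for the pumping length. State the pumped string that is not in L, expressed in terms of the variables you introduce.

Suppose for contradiction that L is regular, and let p be the pumping length.
Take w = a^p $ b^p ∈ L with |w| = 2p+1 ≥ p.
By the pumping lemma, w = xyz with |xy| ≤ p and |y| ≥ 1.
The first p characters of w are a's, so xy (and hence y) consists only of a's. Write y = a^k, 1 ≤ k ≤ p.
Pump with i = 2: xy^2z = a^{p+k} $ b^p, which would require p+k = p. But k ≥ 1, so xy^2z ∉ L.
This contradicts the pumping lemma, so L is not regular.

a^{p+k} $ b^p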